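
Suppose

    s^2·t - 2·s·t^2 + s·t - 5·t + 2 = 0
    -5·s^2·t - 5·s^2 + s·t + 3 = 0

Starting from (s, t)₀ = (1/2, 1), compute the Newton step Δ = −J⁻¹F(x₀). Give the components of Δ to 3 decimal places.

At (1/2, 1): F = (-3.250, 1.000).
Jacobian J = [[2·s·t - 2·t^2 + t, s^2 - 4·s·t + s - 5], [-10·s·t - 10·s + t, -5·s^2 + s]].
At the point, J = [[0.000, -6.250], [-9.000, -0.750]] (det J = -56.250).
Solving J·Δ = −F gives Δ = (0.154, -0.520).

(0.154, -0.520)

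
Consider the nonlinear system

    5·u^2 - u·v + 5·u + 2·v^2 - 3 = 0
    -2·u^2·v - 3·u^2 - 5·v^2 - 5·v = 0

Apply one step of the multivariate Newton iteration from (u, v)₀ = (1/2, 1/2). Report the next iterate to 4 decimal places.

(0.4640, 0.0613)

At (1/2, 1/2): F = (1.0000, -4.7500).
Jacobian J = [[10·u - v + 5, -u + 4·v], [-4·u·v - 6·u, -2·u^2 - 10·v - 5]].
At the point, J = [[9.5000, 1.5000], [-4.0000, -10.5000]] (det J = -93.7500).
Solving J·Δ = −F gives Δ = (-0.0360, -0.4387).
Then the next iterate is (u, v)₁ = (0.4640, 0.0613).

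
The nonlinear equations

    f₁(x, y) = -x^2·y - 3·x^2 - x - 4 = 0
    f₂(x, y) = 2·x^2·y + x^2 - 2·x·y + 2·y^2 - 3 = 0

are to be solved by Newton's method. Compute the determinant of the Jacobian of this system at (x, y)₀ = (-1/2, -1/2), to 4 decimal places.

-0.5000

J = [[-2·x·y - 6·x - 1, -x^2], [4·x·y + 2·x - 2·y, 2·x^2 - 2·x + 4·y]].
At the point, J = [[1.5000, -0.2500], [1.0000, -0.5000]].
det J = -0.5000.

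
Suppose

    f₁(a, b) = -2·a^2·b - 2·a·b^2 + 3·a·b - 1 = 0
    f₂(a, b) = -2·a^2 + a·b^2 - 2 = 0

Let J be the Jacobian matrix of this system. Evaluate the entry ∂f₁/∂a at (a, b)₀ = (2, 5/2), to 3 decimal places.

∂f₁/∂a = -4·a·b - 2·b^2 + 3·b.
At (2, 5/2) this is -25.000.

-25.000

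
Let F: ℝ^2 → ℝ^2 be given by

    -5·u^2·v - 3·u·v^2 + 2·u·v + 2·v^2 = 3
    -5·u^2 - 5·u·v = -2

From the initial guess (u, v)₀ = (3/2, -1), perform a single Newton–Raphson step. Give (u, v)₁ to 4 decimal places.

(1.2552, -0.9070)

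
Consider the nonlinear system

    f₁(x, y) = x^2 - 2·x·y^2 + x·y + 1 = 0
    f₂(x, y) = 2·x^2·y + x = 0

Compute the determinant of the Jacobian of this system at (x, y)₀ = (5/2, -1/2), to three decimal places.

80.000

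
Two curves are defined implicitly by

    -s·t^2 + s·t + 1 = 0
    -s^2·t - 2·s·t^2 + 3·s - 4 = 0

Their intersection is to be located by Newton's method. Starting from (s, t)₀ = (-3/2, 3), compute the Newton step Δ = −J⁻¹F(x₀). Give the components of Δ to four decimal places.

(1.4015, -0.2121)

At (-3/2, 3): F = (10.0000, 11.7500).
Jacobian J = [[-t^2 + t, -2·s·t + s], [-2·s·t - 2·t^2 + 3, -s^2 - 4·s·t]].
At the point, J = [[-6.0000, 7.5000], [-6.0000, 15.7500]] (det J = -49.5000).
Solving J·Δ = −F gives Δ = (1.4015, -0.2121).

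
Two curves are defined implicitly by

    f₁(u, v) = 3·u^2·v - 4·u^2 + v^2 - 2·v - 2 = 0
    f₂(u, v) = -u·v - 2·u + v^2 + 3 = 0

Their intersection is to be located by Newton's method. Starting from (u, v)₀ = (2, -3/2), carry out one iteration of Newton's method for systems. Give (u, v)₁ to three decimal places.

(1.285, -0.579)

At (2, -3/2): F = (-30.750, 4.250).
Jacobian J = [[6·u·v - 8·u, 3·u^2 + 2·v - 2], [-v - 2, -u + 2·v]].
At the point, J = [[-34.000, 7.000], [-0.500, -5.000]] (det J = 173.500).
Solving J·Δ = −F gives Δ = (-0.715, 0.921).
Then the next iterate is (u, v)₁ = (1.285, -0.579).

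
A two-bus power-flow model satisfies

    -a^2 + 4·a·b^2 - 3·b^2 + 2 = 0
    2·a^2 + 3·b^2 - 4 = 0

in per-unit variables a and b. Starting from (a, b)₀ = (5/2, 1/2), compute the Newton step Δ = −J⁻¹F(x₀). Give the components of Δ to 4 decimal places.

At (5/2, 1/2): F = (-2.5000, 9.2500).
Jacobian J = [[-2·a + 4·b^2, 8·a·b - 6·b], [4·a, 6·b]].
At the point, J = [[-4.0000, 7.0000], [10.0000, 3.0000]] (det J = -82.0000).
Solving J·Δ = −F gives Δ = (-0.8811, -0.1463).

(-0.8811, -0.1463)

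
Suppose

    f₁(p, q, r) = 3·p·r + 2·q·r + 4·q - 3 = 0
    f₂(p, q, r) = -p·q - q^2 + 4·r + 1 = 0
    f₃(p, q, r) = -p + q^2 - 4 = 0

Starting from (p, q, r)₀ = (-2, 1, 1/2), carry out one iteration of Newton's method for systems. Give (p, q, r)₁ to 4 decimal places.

(-3.8333, 0.5833, -0.9583)

At (-2, 1, 1/2): F = (-1.0000, 4.0000, -1.0000).
Jacobian J = [[3·r, 2·r + 4, 3·p + 2·q], [-q, -p - 2·q, 4], [-1, 2·q, 0]].
At the point, J = [[1.5000, 5.0000, -4.0000], [-1.0000, 0.0000, 4.0000], [-1.0000, 2.0000, 0.0000]] (det J = -24.0000).
Solving J·Δ = −F gives Δ = (-1.8333, -0.4167, -1.4583).
Then the next iterate is (p, q, r)₁ = (-3.8333, 0.5833, -0.9583).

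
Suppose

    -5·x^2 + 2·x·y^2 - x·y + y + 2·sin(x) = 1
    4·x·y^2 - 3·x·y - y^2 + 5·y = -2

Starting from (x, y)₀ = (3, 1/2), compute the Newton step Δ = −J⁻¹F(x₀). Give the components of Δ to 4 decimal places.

(-1.4763, -0.4983)

At (3, 1/2): F = (-45.217760, 2.7500).
Jacobian J = [[-10·x + 2·y^2 - y + 2·cos(x), 4·x·y - x + 1], [4·y^2 - 3·y, 8·x·y - 3·x - 2·y + 5]].
At the point, J = [[-31.979985, 4.0000], [-0.5000, 7.0000]] (det J = -221.859895).
Solving J·Δ = −F gives Δ = (-1.4763, -0.4983).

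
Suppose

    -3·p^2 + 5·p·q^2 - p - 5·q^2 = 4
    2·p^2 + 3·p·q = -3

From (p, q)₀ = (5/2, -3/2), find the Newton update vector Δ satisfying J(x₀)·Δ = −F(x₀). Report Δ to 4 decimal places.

(-0.3723, -0.2936)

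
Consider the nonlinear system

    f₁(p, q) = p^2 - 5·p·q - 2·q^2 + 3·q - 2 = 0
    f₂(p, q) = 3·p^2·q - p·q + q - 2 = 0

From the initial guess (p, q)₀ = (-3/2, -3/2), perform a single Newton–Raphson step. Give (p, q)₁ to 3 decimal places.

(-1.126, -0.390)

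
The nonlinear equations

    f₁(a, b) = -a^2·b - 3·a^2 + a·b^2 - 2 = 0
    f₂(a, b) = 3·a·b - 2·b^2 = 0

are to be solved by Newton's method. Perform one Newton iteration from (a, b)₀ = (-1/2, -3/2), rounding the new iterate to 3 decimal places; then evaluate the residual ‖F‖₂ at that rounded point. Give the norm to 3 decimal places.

2.052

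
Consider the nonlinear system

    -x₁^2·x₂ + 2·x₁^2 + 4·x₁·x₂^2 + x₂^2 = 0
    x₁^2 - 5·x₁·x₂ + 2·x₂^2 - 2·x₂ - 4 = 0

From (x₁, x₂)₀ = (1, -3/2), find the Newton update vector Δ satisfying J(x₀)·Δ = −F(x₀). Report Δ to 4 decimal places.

(0.0045, 0.9263)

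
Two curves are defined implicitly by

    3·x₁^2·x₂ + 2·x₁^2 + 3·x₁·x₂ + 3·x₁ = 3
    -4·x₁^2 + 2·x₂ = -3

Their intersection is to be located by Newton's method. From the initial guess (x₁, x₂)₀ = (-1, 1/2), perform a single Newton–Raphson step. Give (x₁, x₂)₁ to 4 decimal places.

At (-1, 1/2): F = (-4.0000, 0.0000).
Jacobian J = [[6·x₁·x₂ + 4·x₁ + 3·x₂ + 3, 3·x₁^2 + 3·x₁], [-8·x₁, 2]].
At the point, J = [[-2.5000, 0.0000], [8.0000, 2.0000]] (det J = -5.0000).
Solving J·Δ = −F gives Δ = (-1.6000, 6.4000).
Then the next iterate is (x₁, x₂)₁ = (-2.6000, 6.9000).

(-2.6000, 6.9000)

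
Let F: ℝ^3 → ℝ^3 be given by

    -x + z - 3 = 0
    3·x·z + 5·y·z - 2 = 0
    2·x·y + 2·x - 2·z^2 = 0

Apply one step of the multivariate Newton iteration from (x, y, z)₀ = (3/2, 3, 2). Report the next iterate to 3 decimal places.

(-3.954, 8.333, -0.954)

At (3/2, 3, 2): F = (-2.500, 37.000, 4.000).
Jacobian J = [[-1, 0, 1], [3·z, 5·z, 3·x + 5·y], [2·y + 2, 2·x, -4·z]].
At the point, J = [[-1.000, 0.000, 1.000], [6.000, 10.000, 19.500], [8.000, 3.000, -8.000]] (det J = 76.500).
Solving J·Δ = −F gives Δ = (-5.454, 5.333, -2.954).
Then the next iterate is (x, y, z)₁ = (-3.954, 8.333, -0.954).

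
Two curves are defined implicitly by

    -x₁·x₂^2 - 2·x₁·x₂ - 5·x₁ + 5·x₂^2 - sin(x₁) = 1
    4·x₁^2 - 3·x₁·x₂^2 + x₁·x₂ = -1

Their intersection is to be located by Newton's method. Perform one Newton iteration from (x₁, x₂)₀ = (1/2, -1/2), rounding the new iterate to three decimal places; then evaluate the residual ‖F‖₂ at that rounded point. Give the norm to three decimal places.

1.117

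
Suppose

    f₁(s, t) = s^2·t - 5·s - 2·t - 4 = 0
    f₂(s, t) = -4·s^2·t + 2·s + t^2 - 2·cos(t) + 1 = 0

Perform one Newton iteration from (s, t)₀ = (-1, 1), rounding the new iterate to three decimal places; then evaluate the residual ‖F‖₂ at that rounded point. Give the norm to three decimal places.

At (-1, 1): F = (0.000, -5.08060).
Jacobian J = [[2·s·t - 5, s^2 - 2], [-8·s·t + 2, -4·s^2 + 2·t + 2·sin(t)]].
At the point, J = [[-7.000, -1.000], [10.000, -0.31706]] (det J = 12.21941).
Solving J·Δ = −F gives Δ = (0.416, -2.910).
Then the next iterate is (s, t)₁ = (-0.584, -1.910).
Re-evaluating at (-0.584, -1.910): F = (2.08858, 6.75124), so ‖F‖₂ = 7.067.

7.067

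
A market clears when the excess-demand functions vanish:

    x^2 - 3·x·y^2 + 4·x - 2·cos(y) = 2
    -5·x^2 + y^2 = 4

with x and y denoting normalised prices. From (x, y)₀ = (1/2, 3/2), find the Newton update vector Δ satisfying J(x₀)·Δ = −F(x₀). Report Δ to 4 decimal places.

At (1/2, 3/2): F = (-3.266474, -3.0000).
Jacobian J = [[2·x - 3·y^2 + 4, -6·x·y + 2·sin(y)], [-10·x, 2·y]].
At the point, J = [[-1.7500, -2.505010], [-5.0000, 3.0000]] (det J = -17.775050).
Solving J·Δ = −F gives Δ = (-0.9741, -0.6235).

(-0.9741, -0.6235)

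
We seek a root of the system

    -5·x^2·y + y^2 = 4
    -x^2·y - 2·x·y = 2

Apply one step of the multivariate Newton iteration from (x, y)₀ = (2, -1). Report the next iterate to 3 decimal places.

(1.857, -0.357)

At (2, -1): F = (17.000, 6.000).
Jacobian J = [[-10·x·y, -5·x^2 + 2·y], [-2·x·y - 2·y, -x^2 - 2·x]].
At the point, J = [[20.000, -22.000], [6.000, -8.000]] (det J = -28.000).
Solving J·Δ = −F gives Δ = (-0.143, 0.643).
Then the next iterate is (x, y)₁ = (1.857, -0.357).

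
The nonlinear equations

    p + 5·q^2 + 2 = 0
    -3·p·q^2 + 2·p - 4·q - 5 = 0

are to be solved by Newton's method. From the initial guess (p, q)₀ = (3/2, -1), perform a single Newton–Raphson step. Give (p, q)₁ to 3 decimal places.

(5.000, 0.200)

At (3/2, -1): F = (8.500, -2.500).
Jacobian J = [[1, 10·q], [-3·q^2 + 2, -6·p·q - 4]].
At the point, J = [[1.000, -10.000], [-1.000, 5.000]] (det J = -5.000).
Solving J·Δ = −F gives Δ = (3.500, 1.200).
Then the next iterate is (p, q)₁ = (5.000, 0.200).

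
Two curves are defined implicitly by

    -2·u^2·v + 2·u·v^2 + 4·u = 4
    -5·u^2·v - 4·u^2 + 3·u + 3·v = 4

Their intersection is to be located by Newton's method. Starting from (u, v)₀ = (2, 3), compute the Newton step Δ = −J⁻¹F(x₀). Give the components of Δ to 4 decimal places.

(-0.6389, -1.0799)

At (2, 3): F = (16.0000, -65.0000).
Jacobian J = [[-4·u·v + 2·v^2 + 4, -2·u^2 + 4·u·v], [-10·u·v - 8·u + 3, -5·u^2 + 3]].
At the point, J = [[-2.0000, 16.0000], [-73.0000, -17.0000]] (det J = 1202.0000).
Solving J·Δ = −F gives Δ = (-0.6389, -1.0799).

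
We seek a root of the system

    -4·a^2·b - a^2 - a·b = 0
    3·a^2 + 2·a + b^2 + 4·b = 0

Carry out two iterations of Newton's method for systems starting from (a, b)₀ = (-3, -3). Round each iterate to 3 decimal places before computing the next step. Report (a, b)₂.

(-1.649, -0.977)

At (-3, -3): F = (90.000, 18.000).
Jacobian J = [[-8·a·b - 2·a - b, -4·a^2 - a], [6·a + 2, 2·b + 4]].
At the point, J = [[-63.000, -33.000], [-16.000, -2.000]] (det J = -402.000).
Solving J·Δ = −F gives Δ = (1.030, 0.761).
Then the next iterate is (a, b)₁ = (-1.970, -2.239).
Round to (-1.970, -2.239) and repeat: F = (26.46561, 3.75982), J = [[-29.10764, -13.55360], [-9.820, -0.478]].
Δ = (0.321, 1.262), so (a, b)₂ = (-1.649, -0.977).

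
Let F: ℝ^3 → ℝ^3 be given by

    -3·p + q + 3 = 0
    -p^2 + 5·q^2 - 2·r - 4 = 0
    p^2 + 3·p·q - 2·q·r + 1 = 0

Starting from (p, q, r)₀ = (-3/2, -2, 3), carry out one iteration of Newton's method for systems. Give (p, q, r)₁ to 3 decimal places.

At (-3/2, -2, 3): F = (5.500, 7.750, 24.250).
Jacobian J = [[-3, 1, 0], [-2·p, 10·q, -2], [2·p + 3·q, 3·p - 2·r, -2·q]].
At the point, J = [[-3.000, 1.000, 0.000], [3.000, -20.000, -2.000], [-9.000, -10.500, 4.000]] (det J = 309.000).
Solving J·Δ = −F gives Δ = (2.055, 0.665, 0.307).
Then the next iterate is (p, q, r)₁ = (0.555, -1.335, 3.307).

(0.555, -1.335, 3.307)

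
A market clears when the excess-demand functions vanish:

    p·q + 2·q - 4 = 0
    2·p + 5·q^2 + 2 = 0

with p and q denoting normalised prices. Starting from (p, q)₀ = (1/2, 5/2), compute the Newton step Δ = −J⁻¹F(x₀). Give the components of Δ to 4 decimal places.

(0.5109, -1.4109)

At (1/2, 5/2): F = (2.2500, 34.2500).
Jacobian J = [[q, p + 2], [2, 10·q]].
At the point, J = [[2.5000, 2.5000], [2.0000, 25.0000]] (det J = 57.5000).
Solving J·Δ = −F gives Δ = (0.5109, -1.4109).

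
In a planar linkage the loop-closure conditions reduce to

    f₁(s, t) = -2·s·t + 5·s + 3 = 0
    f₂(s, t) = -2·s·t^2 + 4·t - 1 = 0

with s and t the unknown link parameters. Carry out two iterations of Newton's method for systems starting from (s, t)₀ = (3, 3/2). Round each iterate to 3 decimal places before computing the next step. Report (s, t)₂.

(-1.448, -1.147)

At (3, 3/2): F = (9.000, -8.500).
Jacobian J = [[-2·t + 5, -2·s], [-2·t^2, -4·s·t + 4]].
At the point, J = [[2.000, -6.000], [-4.500, -14.000]] (det J = -55.000).
Solving J·Δ = −F gives Δ = (-3.218, 0.427).
Then the next iterate is (s, t)₁ = (-0.218, 1.927).
Round to (-0.218, 1.927) and repeat: F = (2.75017, 8.32701), J = [[1.146, 0.436], [-7.42666, 5.68034]].
Δ = (-1.230, -3.074), so (s, t)₂ = (-1.448, -1.147).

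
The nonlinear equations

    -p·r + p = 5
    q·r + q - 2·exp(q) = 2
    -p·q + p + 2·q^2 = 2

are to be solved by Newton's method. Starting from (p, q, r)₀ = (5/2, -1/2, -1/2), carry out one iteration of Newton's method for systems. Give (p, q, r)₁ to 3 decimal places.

(-4.139, -2.213, -4.983)

At (5/2, -1/2, -1/2): F = (-1.250, -3.46306, 2.250).
Jacobian J = [[-r + 1, 0, -p], [0, r - 2·exp(q) + 1, q], [-q + 1, -p + 4·q, 0]].
At the point, J = [[1.500, 0.000, -2.500], [0.000, -0.71306, -0.500], [1.500, -4.500, 0.000]] (det J = -6.04898).
Solving J·Δ = −F gives Δ = (-6.639, -1.713, -4.483).
Then the next iterate is (p, q, r)₁ = (-4.139, -2.213, -4.983).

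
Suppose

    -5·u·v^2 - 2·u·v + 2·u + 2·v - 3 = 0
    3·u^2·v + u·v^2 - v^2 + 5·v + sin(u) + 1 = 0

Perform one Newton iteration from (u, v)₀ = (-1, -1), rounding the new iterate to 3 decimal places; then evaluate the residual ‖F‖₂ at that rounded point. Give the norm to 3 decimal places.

At (-1, -1): F = (-4.000, -9.84147).
Jacobian J = [[-5·v^2 - 2·v + 2, -10·u·v - 2·u + 2], [6·u·v + v^2 + cos(u), 3·u^2 + 2·u·v - 2·v + 5]].
At the point, J = [[-1.000, -6.000], [7.54030, 12.000]] (det J = 33.24181).
Solving J·Δ = −F gives Δ = (3.220, -1.203).
Then the next iterate is (u, v)₁ = (2.220, -2.203).
Re-evaluating at (2.220, -2.203): F = (-47.05530, -35.86932), so ‖F‖₂ = 59.168.

59.168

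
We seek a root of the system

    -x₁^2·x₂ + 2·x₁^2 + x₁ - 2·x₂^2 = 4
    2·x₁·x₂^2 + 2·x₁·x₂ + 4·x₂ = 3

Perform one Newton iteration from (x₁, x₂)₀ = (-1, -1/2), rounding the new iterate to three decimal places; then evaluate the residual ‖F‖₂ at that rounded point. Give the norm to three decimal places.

At (-1, -1/2): F = (-3.000, -4.500).
Jacobian J = [[-2·x₁·x₂ + 4·x₁ + 1, -x₁^2 - 4·x₂], [2·x₂^2 + 2·x₂, 4·x₁·x₂ + 2·x₁ + 4]].
At the point, J = [[-4.000, 1.000], [-0.500, 4.000]] (det J = -15.500).
Solving J·Δ = −F gives Δ = (-0.484, 1.065).
Then the next iterate is (x₁, x₂)₁ = (-1.484, 0.565).
Re-evaluating at (-1.484, 0.565): F = (-2.96221, -3.36438), so ‖F‖₂ = 4.483.

4.483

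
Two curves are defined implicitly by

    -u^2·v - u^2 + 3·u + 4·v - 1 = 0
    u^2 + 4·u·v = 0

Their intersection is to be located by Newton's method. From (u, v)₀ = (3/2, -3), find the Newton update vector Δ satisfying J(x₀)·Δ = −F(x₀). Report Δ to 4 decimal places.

(-0.0511, 2.5484)

At (3/2, -3): F = (-4.0000, -15.7500).
Jacobian J = [[-2·u·v - 2·u + 3, -u^2 + 4], [2·u + 4·v, 4·u]].
At the point, J = [[9.0000, 1.7500], [-9.0000, 6.0000]] (det J = 69.7500).
Solving J·Δ = −F gives Δ = (-0.0511, 2.5484).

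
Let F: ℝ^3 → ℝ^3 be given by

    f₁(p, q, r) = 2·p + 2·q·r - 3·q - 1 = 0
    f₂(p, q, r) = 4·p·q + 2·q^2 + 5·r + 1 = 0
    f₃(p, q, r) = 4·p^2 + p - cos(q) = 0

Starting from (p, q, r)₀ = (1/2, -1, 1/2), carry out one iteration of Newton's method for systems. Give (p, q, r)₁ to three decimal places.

At (1/2, -1, 1/2): F = (2.000, 3.500, 0.95970).
Jacobian J = [[2, 2·r - 3, 2·q], [4·q, 4·p + 4·q, 5], [8·p + 1, sin(q), 0]].
At the point, J = [[2.000, -2.000, -2.000], [-4.000, -2.000, 5.000], [5.000, -0.84147, 0.000]] (det J = -68.31706).
Solving J·Δ = −F gives Δ = (0.013, 1.216, -0.203).
Then the next iterate is (p, q, r)₁ = (0.513, 0.216, 0.297).

(0.513, 0.216, 0.297)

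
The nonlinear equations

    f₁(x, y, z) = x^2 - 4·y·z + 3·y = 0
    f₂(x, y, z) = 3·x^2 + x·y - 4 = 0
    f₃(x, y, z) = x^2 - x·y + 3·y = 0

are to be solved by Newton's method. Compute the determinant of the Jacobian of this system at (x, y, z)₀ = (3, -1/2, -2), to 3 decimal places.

-39.000

J = [[2·x, -4·z + 3, -4·y], [6·x + y, x, 0], [2·x - y, -x + 3, 0]].
At the point, J = [[6.000, 11.000, 2.000], [17.500, 3.000, 0.000], [6.500, 0.000, 0.000]].
det J = -39.000.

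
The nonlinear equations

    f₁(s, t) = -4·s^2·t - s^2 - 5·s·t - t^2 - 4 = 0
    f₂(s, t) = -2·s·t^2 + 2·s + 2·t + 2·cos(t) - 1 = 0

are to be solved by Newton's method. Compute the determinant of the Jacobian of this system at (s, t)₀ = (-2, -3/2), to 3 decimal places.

92.563

J = [[-8·s·t - 2·s - 5·t, -4·s^2 - 5·s - 2·t], [-2·t^2 + 2, -4·s·t - 2·sin(t) + 2]].
At the point, J = [[-12.500, -3.000], [-2.500, -8.00501]].
det J = 92.563.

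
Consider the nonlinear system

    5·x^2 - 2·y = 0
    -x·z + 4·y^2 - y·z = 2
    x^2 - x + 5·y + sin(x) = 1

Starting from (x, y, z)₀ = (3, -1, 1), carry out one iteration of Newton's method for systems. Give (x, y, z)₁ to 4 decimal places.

(1.5111, 0.1659, -3.5021)

At (3, -1, 1): F = (47.0000, 0.0000, 0.141120).
Jacobian J = [[10·x, -2, 0], [-z, 8·y - z, -x - y], [2·x + cos(x) - 1, 5, 0]].
At the point, J = [[30.0000, -2.0000, 0.0000], [-1.0000, -9.0000, -2.0000], [4.010008, 5.0000, 0.0000]] (det J = 316.040030).
Solving J·Δ = −F gives Δ = (-1.4889, 1.1659, -4.5021).
Then the next iterate is (x, y, z)₁ = (1.5111, 0.1659, -3.5021).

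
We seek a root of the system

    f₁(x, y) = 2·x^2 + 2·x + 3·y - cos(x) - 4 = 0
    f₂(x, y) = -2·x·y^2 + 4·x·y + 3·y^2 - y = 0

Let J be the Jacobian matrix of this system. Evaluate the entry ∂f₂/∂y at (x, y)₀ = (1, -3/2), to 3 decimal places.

0.000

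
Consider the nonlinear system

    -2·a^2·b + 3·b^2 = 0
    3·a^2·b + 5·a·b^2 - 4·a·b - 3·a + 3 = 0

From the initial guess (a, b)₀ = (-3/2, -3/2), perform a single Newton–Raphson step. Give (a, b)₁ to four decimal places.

At (-3/2, -3/2): F = (13.5000, -28.5000).
Jacobian J = [[-4·a·b, -2·a^2 + 6·b], [6·a·b + 5·b^2 - 4·b - 3, 3·a^2 + 10·a·b - 4·a]].
At the point, J = [[-9.0000, -13.5000], [27.7500, 35.2500]] (det J = 57.3750).
Solving J·Δ = −F gives Δ = (-1.5882, 2.0588).
Then the next iterate is (a, b)₁ = (-3.0882, 0.5588).

(-3.0882, 0.5588)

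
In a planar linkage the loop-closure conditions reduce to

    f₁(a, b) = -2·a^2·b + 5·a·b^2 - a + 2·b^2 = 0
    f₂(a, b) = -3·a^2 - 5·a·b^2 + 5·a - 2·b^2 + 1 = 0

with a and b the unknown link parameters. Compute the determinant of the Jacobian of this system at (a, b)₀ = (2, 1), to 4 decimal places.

J = [[-4·a·b + 5·b^2 - 1, -2·a^2 + 10·a·b + 4·b], [-6·a - 5·b^2 + 5, -10·a·b - 4·b]].
At the point, J = [[-4.0000, 16.0000], [-12.0000, -24.0000]].
det J = 288.0000.

288.0000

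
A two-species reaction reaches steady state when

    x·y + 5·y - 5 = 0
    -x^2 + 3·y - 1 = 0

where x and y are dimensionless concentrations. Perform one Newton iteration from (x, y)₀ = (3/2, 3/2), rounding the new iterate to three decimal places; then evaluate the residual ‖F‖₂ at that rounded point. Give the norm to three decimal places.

At (3/2, 3/2): F = (4.750, 1.250).
Jacobian J = [[y, x + 5], [-2·x, 3]].
At the point, J = [[1.500, 6.500], [-3.000, 3.000]] (det J = 24.000).
Solving J·Δ = −F gives Δ = (-0.255, -0.672).
Then the next iterate is (x, y)₁ = (1.245, 0.828).
Re-evaluating at (1.245, 0.828): F = (0.17086, -0.06603), so ‖F‖₂ = 0.183.

0.183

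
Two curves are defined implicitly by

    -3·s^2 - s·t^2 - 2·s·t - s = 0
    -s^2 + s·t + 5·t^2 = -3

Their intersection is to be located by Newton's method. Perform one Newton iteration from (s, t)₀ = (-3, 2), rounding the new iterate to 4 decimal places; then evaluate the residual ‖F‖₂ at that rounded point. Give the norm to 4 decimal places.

834.4579

At (-3, 2): F = (0.0000, 8.0000).
Jacobian J = [[-6·s - t^2 - 2·t - 1, -2·s·t - 2·s], [-2·s + t, s + 10·t]].
At the point, J = [[9.0000, 18.0000], [8.0000, 17.0000]] (det J = 9.0000).
Solving J·Δ = −F gives Δ = (16.0000, -8.0000).
Then the next iterate is (s, t)₁ = (13.0000, -6.0000).
Re-evaluating at (13.0000, -6.0000): F = (-832.0000, -64.0000), so ‖F‖₂ = 834.4579.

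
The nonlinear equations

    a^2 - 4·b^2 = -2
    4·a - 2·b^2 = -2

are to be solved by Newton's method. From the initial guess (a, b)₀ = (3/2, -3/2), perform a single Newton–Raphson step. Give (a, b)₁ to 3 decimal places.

(-0.850, -0.517)

At (3/2, -3/2): F = (-4.750, 3.500).
Jacobian J = [[2·a, -8·b], [4, -4·b]].
At the point, J = [[3.000, 12.000], [4.000, 6.000]] (det J = -30.000).
Solving J·Δ = −F gives Δ = (-2.350, 0.983).
Then the next iterate is (a, b)₁ = (-0.850, -0.517).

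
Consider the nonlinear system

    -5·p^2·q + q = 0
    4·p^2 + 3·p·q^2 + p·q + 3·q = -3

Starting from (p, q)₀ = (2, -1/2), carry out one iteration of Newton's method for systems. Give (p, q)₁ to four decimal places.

At (2, -1/2): F = (9.5000, 18.0000).
Jacobian J = [[-10·p·q, -5·p^2 + 1], [8·p + 3·q^2 + q, 6·p·q + p + 3]].
At the point, J = [[10.0000, -19.0000], [16.2500, -1.0000]] (det J = 298.7500).
Solving J·Δ = −F gives Δ = (-1.1130, -0.0858).
Then the next iterate is (p, q)₁ = (0.8870, -0.5858).

(0.8870, -0.5858)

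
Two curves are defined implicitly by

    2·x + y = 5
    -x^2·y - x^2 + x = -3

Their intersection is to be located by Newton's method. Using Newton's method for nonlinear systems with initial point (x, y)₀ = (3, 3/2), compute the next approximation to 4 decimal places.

(1.5000, 2.0000)

At (3, 3/2): F = (2.5000, -16.5000).
Jacobian J = [[2, 1], [-2·x·y - 2·x + 1, -x^2]].
At the point, J = [[2.0000, 1.0000], [-14.0000, -9.0000]] (det J = -4.0000).
Solving J·Δ = −F gives Δ = (-1.5000, 0.5000).
Then the next iterate is (x, y)₁ = (1.5000, 2.0000).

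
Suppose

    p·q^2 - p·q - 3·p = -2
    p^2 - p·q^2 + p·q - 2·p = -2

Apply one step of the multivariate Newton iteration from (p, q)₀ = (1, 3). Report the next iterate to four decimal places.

At (1, 3): F = (5.0000, -5.0000).
Jacobian J = [[q^2 - q - 3, 2·p·q - p], [2·p - q^2 + q - 2, -2·p·q + p]].
At the point, J = [[3.0000, 5.0000], [-6.0000, -5.0000]] (det J = 15.0000).
Solving J·Δ = −F gives Δ = (0.0000, -1.0000).
Then the next iterate is (p, q)₁ = (1.0000, 2.0000).

(1.0000, 2.0000)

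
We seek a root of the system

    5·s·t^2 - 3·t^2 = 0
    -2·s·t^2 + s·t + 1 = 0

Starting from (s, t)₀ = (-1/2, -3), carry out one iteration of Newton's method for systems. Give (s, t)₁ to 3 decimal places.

(-0.356, -1.697)

At (-1/2, -3): F = (-49.500, 11.500).
Jacobian J = [[5·t^2, 10·s·t - 6·t], [-2·t^2 + t, -4·s·t + s]].
At the point, J = [[45.000, 33.000], [-21.000, -6.500]] (det J = 400.500).
Solving J·Δ = −F gives Δ = (0.144, 1.303).
Then the next iterate is (s, t)₁ = (-0.356, -1.697).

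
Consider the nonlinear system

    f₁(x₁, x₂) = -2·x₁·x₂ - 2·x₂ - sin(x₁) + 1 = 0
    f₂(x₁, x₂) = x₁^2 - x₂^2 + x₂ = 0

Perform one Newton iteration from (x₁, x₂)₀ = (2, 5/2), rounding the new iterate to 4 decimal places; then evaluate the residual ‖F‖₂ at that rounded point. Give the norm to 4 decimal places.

3.0131

At (2, 5/2): F = (-14.909297, 0.2500).
Jacobian J = [[-2·x₂ - cos(x₁), -2·x₁ - 2], [2·x₁, -2·x₂ + 1]].
At the point, J = [[-4.583853, -6.0000], [4.0000, -4.0000]] (det J = 42.335413).
Solving J·Δ = −F gives Δ = (-1.4441, -1.3816).
Then the next iterate is (x₁, x₂)₁ = (0.5559, 1.1184).
Re-evaluating at (0.5559, 1.1184): F = (-3.007945, 0.176606), so ‖F‖₂ = 3.0131.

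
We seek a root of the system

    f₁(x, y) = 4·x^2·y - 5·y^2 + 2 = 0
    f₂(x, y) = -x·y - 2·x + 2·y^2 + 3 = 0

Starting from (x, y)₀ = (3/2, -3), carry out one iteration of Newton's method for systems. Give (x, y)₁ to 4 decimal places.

(1.3490, -1.3445)

At (3/2, -3): F = (-70.0000, 22.5000).
Jacobian J = [[8·x·y, 4·x^2 - 10·y], [-y - 2, -x + 4·y]].
At the point, J = [[-36.0000, 39.0000], [1.0000, -13.5000]] (det J = 447.0000).
Solving J·Δ = −F gives Δ = (-0.1510, 1.6555).
Then the next iterate is (x, y)₁ = (1.3490, -1.3445).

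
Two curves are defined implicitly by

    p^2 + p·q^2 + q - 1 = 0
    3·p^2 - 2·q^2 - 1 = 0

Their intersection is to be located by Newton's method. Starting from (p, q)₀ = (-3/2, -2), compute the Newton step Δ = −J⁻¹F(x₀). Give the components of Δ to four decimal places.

At (-3/2, -2): F = (-6.7500, -2.2500).
Jacobian J = [[2·p + q^2, 2·p·q + 1], [6·p, -4·q]].
At the point, J = [[1.0000, 7.0000], [-9.0000, 8.0000]] (det J = 71.0000).
Solving J·Δ = −F gives Δ = (0.5387, 0.8873).

(0.5387, 0.8873)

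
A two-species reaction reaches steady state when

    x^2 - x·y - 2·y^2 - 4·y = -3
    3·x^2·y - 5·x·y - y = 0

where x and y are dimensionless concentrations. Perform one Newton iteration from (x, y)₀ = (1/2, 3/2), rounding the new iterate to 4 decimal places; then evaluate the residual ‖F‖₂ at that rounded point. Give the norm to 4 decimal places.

1.0830

At (1/2, 3/2): F = (-8.0000, -4.1250).
Jacobian J = [[2·x - y, -x - 4·y - 4], [6·x·y - 5·y, 3·x^2 - 5·x - 1]].
At the point, J = [[-0.5000, -10.5000], [-3.0000, -2.7500]] (det J = -30.1250).
Solving J·Δ = −F gives Δ = (-0.7075, -0.7282).
Then the next iterate is (x, y)₁ = (-0.2075, 0.7718).
Re-evaluating at (-0.2075, 0.7718): F = (-1.075346, 0.128635), so ‖F‖₂ = 1.0830.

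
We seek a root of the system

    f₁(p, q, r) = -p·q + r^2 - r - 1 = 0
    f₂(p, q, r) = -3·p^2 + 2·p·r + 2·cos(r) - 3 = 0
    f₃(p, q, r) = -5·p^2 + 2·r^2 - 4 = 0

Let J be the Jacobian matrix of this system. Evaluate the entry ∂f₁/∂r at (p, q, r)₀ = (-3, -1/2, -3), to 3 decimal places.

-7.000

∂f₁/∂r = 2·r - 1.
At (-3, -1/2, -3) this is -7.000.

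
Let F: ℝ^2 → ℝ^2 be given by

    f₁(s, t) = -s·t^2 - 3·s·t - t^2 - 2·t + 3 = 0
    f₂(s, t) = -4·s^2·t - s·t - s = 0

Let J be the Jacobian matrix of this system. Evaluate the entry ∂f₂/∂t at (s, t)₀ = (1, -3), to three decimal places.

-5.000

∂f₂/∂t = -4·s^2 - s.
At (1, -3) this is -5.000.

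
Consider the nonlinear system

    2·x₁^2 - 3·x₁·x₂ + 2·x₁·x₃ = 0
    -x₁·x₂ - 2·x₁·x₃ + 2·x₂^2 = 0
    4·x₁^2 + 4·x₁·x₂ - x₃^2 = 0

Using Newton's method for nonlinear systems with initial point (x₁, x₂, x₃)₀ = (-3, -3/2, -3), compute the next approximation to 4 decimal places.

(-1.5000, -0.7500, -1.5000)

At (-3, -3/2, -3): F = (22.5000, -18.0000, 45.0000).
Jacobian J = [[4·x₁ - 3·x₂ + 2·x₃, -3·x₁, 2·x₁], [-x₂ - 2·x₃, -x₁ + 4·x₂, -2·x₁], [8·x₁ + 4·x₂, 4·x₁, -2·x₃]].
At the point, J = [[-13.5000, 9.0000, -6.0000], [7.5000, -3.0000, 6.0000], [-30.0000, -12.0000, 6.0000]] (det J = -1674.0000).
Solving J·Δ = −F gives Δ = (1.5000, 0.7500, 1.5000).
Then the next iterate is (x₁, x₂, x₃)₁ = (-1.5000, -0.7500, -1.5000).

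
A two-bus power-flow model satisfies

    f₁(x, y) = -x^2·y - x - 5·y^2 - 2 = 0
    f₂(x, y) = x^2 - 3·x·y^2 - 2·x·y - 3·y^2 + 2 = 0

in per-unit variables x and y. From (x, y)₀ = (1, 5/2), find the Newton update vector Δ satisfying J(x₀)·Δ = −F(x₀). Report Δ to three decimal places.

At (1, 5/2): F = (-36.750, -39.500).
Jacobian J = [[-2·x·y - 1, -x^2 - 10·y], [2·x - 3·y^2 - 2·y, -6·x·y - 2·x - 6·y]].
At the point, J = [[-6.000, -26.000], [-21.750, -32.000]] (det J = -373.500).
Solving J·Δ = −F gives Δ = (0.399, -1.506).

(0.399, -1.506)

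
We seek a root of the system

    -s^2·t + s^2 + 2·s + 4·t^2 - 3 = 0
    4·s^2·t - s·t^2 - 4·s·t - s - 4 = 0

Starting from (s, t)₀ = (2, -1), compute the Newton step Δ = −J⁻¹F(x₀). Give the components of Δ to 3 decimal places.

At (2, -1): F = (13.000, -16.000).
Jacobian J = [[-2·s·t + 2·s + 2, -s^2 + 8·t], [8·s·t - t^2 - 4·t - 1, 4·s^2 - 2·s·t - 4·s]].
At the point, J = [[10.000, -12.000], [-14.000, 12.000]] (det J = -48.000).
Solving J·Δ = −F gives Δ = (-0.750, 0.458).

(-0.750, 0.458)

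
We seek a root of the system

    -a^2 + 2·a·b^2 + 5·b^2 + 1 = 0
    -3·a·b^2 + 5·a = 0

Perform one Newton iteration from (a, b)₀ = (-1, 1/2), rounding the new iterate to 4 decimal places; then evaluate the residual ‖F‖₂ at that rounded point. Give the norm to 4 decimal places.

40.4307

At (-1, 1/2): F = (0.7500, -4.2500).
Jacobian J = [[-2·a + 2·b^2, 4·a·b + 10·b], [-3·b^2 + 5, -6·a·b]].
At the point, J = [[2.5000, 3.0000], [4.2500, 3.0000]] (det J = -5.2500).
Solving J·Δ = −F gives Δ = (2.8571, -2.6310).
Then the next iterate is (a, b)₁ = (1.8571, -2.1310).
Re-evaluating at (1.8571, -2.1310): F = (37.123765, -16.014670), so ‖F‖₂ = 40.4307.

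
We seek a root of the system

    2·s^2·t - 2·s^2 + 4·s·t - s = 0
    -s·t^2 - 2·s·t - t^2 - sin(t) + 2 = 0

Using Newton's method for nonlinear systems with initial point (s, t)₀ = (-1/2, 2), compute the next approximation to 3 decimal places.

At (-1/2, 2): F = (-3.000, 1.09070).
Jacobian J = [[4·s·t - 4·s + 4·t - 1, 2·s^2 + 4·s], [-t^2 - 2·t, -2·s·t - 2·s - 2·t - cos(t)]].
At the point, J = [[5.000, -1.500], [-8.000, -0.58385]] (det J = -14.91927).
Solving J·Δ = −F gives Δ = (0.227, -1.243).
Then the next iterate is (s, t)₁ = (-0.273, 0.757).

(-0.273, 0.757)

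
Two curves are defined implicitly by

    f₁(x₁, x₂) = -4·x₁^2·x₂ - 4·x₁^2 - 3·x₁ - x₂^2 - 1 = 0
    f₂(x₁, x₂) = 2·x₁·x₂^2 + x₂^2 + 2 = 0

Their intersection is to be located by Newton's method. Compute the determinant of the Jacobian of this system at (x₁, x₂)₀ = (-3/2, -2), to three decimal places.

-80.000

J = [[-8·x₁·x₂ - 8·x₁ - 3, -4·x₁^2 - 2·x₂], [2·x₂^2, 4·x₁·x₂ + 2·x₂]].
At the point, J = [[-15.000, -5.000], [8.000, 8.000]].
det J = -80.000.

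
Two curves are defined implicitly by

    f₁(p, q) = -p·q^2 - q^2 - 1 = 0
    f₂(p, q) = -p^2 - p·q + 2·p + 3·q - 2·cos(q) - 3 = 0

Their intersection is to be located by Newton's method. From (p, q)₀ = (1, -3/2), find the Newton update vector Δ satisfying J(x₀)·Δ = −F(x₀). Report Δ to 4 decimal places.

At (1, -3/2): F = (-5.5000, -5.141474).
Jacobian J = [[-q^2, -2·p·q - 2·q], [-2·p - q + 2, -p + 2·sin(q) + 3]].
At the point, J = [[-2.2500, 6.0000], [1.5000, 0.005010]] (det J = -9.011273).
Solving J·Δ = −F gives Δ = (3.4203, 2.1993).

(3.4203, 2.1993)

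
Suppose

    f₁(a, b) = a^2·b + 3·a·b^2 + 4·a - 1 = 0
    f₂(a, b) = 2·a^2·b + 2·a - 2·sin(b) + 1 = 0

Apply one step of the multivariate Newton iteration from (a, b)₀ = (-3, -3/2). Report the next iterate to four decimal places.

(-2.3322, -0.5678)

At (-3, -3/2): F = (-46.7500, -30.005010).
Jacobian J = [[2·a·b + 3·b^2 + 4, a^2 + 6·a·b], [4·a·b + 2, 2·a^2 - 2·cos(b)]].
At the point, J = [[19.7500, 36.0000], [20.0000, 17.858526]] (det J = -367.294119).
Solving J·Δ = −F gives Δ = (0.6678, 0.9322).
Then the next iterate is (a, b)₁ = (-2.3322, -0.5678).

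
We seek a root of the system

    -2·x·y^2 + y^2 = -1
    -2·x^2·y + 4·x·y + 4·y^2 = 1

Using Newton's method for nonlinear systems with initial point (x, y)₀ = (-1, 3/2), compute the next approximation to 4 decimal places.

(-0.5889, 0.8444)

At (-1, 3/2): F = (7.7500, -1.0000).
Jacobian J = [[-2·y^2, -4·x·y + 2·y], [-4·x·y + 4·y, -2·x^2 + 4·x + 8·y]].
At the point, J = [[-4.5000, 9.0000], [12.0000, 6.0000]] (det J = -135.0000).
Solving J·Δ = −F gives Δ = (0.4111, -0.6556).
Then the next iterate is (x, y)₁ = (-0.5889, 0.8444).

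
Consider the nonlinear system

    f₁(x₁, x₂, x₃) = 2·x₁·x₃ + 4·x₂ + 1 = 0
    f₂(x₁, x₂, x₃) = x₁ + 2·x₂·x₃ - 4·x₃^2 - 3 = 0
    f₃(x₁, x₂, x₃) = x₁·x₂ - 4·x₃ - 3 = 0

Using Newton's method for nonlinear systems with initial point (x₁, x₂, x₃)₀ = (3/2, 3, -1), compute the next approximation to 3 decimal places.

(1.606, 0.239, -0.581)

At (3/2, 3, -1): F = (10.000, -11.500, 5.500).
Jacobian J = [[2·x₃, 4, 2·x₁], [1, 2·x₃, 2·x₂ - 8·x₃], [x₂, x₁, -4]].
At the point, J = [[-2.000, 4.000, 3.000], [1.000, -2.000, 14.000], [3.000, 1.500, -4.000]] (det J = 232.500).
Solving J·Δ = −F gives Δ = (0.106, -2.761, 0.419).
Then the next iterate is (x₁, x₂, x₃)₁ = (1.606, 0.239, -0.581).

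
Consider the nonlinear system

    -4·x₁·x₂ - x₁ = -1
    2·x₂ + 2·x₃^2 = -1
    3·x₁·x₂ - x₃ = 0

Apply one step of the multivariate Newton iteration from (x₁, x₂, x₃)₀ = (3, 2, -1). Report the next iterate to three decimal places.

At (3, 2, -1): F = (-26.000, 7.000, 19.000).
Jacobian J = [[-4·x₂ - 1, -4·x₁, 0], [0, 2, 4·x₃], [3·x₂, 3·x₁, -1]].
At the point, J = [[-9.000, -12.000, 0.000], [0.000, 2.000, -4.000], [6.000, 9.000, -1.000]] (det J = -18.000).
Solving J·Δ = −F gives Δ = (-3.111, 0.167, 1.833).
Then the next iterate is (x₁, x₂, x₃)₁ = (-0.111, 2.167, 0.833).

(-0.111, 2.167, 0.833)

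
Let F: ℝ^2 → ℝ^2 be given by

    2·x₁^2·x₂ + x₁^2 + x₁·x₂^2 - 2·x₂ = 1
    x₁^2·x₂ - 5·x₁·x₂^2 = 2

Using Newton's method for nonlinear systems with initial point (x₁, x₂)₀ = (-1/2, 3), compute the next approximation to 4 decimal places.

(-0.7861, 0.7062)

At (-1/2, 3): F = (-9.7500, 21.2500).
Jacobian J = [[4·x₁·x₂ + 2·x₁ + x₂^2, 2·x₁^2 + 2·x₁·x₂ - 2], [2·x₁·x₂ - 5·x₂^2, x₁^2 - 10·x₁·x₂]].
At the point, J = [[2.0000, -4.5000], [-48.0000, 15.2500]] (det J = -185.5000).
Solving J·Δ = −F gives Δ = (-0.2861, -2.2938).
Then the next iterate is (x₁, x₂)₁ = (-0.7861, 0.7062).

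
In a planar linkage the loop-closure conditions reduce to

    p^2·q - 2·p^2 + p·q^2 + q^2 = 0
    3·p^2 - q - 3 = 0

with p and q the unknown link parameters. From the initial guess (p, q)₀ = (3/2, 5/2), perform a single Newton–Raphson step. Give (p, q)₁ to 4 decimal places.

(1.2496, 1.4960)

At (3/2, 5/2): F = (16.7500, 1.2500).
Jacobian J = [[2·p·q - 4·p + q^2, p^2 + 2·p·q + 2·q], [6·p, -1]].
At the point, J = [[7.7500, 14.7500], [9.0000, -1.0000]] (det J = -140.5000).
Solving J·Δ = −F gives Δ = (-0.2504, -1.0040).
Then the next iterate is (p, q)₁ = (1.2496, 1.4960).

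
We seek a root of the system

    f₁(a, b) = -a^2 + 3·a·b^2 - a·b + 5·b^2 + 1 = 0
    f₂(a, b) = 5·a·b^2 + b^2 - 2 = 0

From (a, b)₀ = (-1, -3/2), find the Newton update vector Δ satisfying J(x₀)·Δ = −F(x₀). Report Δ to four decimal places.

At (-1, -3/2): F = (3.0000, -11.0000).
Jacobian J = [[-2·a + 3·b^2 - b, 6·a·b - a + 10·b], [5·b^2, 10·a·b + 2·b]].
At the point, J = [[10.2500, -5.0000], [11.2500, 12.0000]] (det J = 179.2500).
Solving J·Δ = −F gives Δ = (0.1060, 0.8173).

(0.1060, 0.8173)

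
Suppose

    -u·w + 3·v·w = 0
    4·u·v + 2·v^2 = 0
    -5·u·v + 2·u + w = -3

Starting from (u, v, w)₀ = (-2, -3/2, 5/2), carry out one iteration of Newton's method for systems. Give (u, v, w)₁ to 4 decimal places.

At (-2, -3/2, 5/2): F = (-6.2500, 16.5000, -13.5000).
Jacobian J = [[-w, 3·w, -u + 3·v], [4·v, 4·u + 4·v, 0], [-5·v + 2, -5·u, 1]].
At the point, J = [[-2.5000, 7.5000, -2.5000], [-6.0000, -14.0000, 0.0000], [9.5000, 10.0000, 1.0000]] (det J = -102.5000).
Solving J·Δ = −F gives Δ = (0.2317, 1.0793, 0.5061).
Then the next iterate is (u, v, w)₁ = (-1.7683, -0.4207, 3.0061).

(-1.7683, -0.4207, 3.0061)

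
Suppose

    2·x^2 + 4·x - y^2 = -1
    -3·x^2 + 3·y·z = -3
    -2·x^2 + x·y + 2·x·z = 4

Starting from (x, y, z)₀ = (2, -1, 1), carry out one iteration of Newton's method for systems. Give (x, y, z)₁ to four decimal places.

At (2, -1, 1): F = (16.0000, -12.0000, -10.0000).
Jacobian J = [[4·x + 4, -2·y, 0], [-6·x, 3·z, 3·y], [-4·x + y + 2·z, x, 2·x]].
At the point, J = [[12.0000, 2.0000, 0.0000], [-12.0000, 3.0000, -3.0000], [-7.0000, 2.0000, 4.0000]] (det J = 354.0000).
Solving J·Δ = −F gives Δ = (-1.2542, -0.4746, 0.5424).
Then the next iterate is (x, y, z)₁ = (0.7458, -1.4746, 1.5424).

(0.7458, -1.4746, 1.5424)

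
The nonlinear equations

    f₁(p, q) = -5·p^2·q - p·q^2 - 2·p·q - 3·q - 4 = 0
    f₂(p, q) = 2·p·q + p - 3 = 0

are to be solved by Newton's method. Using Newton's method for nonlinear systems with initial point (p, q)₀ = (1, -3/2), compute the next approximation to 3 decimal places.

(2.000, 2.000)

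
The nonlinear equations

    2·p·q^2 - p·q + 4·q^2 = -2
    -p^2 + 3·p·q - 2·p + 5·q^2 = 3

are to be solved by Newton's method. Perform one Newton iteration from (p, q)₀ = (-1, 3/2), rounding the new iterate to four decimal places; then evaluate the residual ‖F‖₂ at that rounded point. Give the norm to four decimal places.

982.4657

At (-1, 3/2): F = (8.0000, 4.7500).
Jacobian J = [[2·q^2 - q, 4·p·q - p + 8·q], [-2·p + 3·q - 2, 3·p + 10·q]].
At the point, J = [[3.0000, 7.0000], [4.5000, 12.0000]] (det J = 4.5000).
Solving J·Δ = −F gives Δ = (-13.9444, 4.8333).
Then the next iterate is (p, q)₁ = (-14.9444, 6.3333).
Re-evaluating at (-14.9444, 6.3333): F = (-941.770234, -279.834952), so ‖F‖₂ = 982.4657.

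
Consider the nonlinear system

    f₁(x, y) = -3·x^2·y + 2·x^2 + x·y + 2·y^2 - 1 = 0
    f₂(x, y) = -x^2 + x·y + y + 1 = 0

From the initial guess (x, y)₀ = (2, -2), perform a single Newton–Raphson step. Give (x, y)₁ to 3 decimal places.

At (2, -2): F = (35.000, -9.000).
Jacobian J = [[-6·x·y + 4·x + y, -3·x^2 + x + 4·y], [-2·x + y, x + 1]].
At the point, J = [[30.000, -18.000], [-6.000, 3.000]] (det J = -18.000).
Solving J·Δ = −F gives Δ = (-3.167, -3.333).
Then the next iterate is (x, y)₁ = (-1.167, -5.333).

(-1.167, -5.333)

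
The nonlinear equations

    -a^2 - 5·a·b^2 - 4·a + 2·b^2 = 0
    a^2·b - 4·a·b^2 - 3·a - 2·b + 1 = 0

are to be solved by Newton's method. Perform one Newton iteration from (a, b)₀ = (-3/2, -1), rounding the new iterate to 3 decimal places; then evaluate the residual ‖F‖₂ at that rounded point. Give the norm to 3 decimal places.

At (-3/2, -1): F = (13.250, 11.250).
Jacobian J = [[-2·a - 5·b^2 - 4, -10·a·b + 4·b], [2·a·b - 4·b^2 - 3, a^2 - 8·a·b - 2]].
At the point, J = [[-6.000, -19.000], [-4.000, -11.750]] (det J = -5.500).
Solving J·Δ = −F gives Δ = (10.557, -2.636).
Then the next iterate is (a, b)₁ = (9.057, -3.636).
Re-evaluating at (9.057, -3.636): F = (-690.50642, -796.10948), so ‖F‖₂ = 1053.845.

1053.845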